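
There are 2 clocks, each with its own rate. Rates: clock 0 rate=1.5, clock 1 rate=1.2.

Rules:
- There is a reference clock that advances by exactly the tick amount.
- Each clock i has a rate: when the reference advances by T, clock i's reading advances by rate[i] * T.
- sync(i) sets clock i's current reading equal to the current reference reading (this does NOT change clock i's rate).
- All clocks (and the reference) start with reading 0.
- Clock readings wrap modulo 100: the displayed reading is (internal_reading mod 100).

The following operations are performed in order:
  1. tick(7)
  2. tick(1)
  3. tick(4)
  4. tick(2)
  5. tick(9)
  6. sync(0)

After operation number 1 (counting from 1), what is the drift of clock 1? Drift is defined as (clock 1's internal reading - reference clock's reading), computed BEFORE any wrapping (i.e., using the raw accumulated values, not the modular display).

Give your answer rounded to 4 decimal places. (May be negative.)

Answer: 1.4000

Derivation:
After op 1 tick(7): ref=7.0000 raw=[10.5000 8.4000]
Drift of clock 1 after op 1: 8.4000 - 7.0000 = 1.4000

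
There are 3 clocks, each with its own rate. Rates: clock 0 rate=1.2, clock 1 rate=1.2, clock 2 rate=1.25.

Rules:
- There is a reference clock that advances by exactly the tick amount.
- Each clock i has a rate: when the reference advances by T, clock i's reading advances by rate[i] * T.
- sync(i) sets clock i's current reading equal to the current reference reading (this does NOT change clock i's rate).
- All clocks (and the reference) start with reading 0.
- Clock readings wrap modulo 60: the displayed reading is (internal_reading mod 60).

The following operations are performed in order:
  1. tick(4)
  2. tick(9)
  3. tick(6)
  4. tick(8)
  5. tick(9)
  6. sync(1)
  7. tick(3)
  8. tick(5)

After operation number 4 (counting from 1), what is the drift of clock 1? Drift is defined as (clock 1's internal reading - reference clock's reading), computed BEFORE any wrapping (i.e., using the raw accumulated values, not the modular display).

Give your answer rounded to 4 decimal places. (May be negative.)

Answer: 5.4000

Derivation:
After op 1 tick(4): ref=4.0000 raw=[4.8000 4.8000 5.0000]
After op 2 tick(9): ref=13.0000 raw=[15.6000 15.6000 16.2500]
After op 3 tick(6): ref=19.0000 raw=[22.8000 22.8000 23.7500]
After op 4 tick(8): ref=27.0000 raw=[32.4000 32.4000 33.7500]
Drift of clock 1 after op 4: 32.4000 - 27.0000 = 5.4000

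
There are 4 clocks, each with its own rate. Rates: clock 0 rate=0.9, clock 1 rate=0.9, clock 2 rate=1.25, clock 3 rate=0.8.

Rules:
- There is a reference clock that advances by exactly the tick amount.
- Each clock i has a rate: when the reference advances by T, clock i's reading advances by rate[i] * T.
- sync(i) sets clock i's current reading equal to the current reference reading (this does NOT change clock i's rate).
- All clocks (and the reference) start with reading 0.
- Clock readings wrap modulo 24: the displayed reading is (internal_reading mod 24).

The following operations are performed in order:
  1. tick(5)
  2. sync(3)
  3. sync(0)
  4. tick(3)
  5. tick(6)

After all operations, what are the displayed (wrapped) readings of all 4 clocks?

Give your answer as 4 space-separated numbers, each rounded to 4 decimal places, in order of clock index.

After op 1 tick(5): ref=5.0000 raw=[4.5000 4.5000 6.2500 4.0000]
After op 2 sync(3): ref=5.0000 raw=[4.5000 4.5000 6.2500 5.0000]
After op 3 sync(0): ref=5.0000 raw=[5.0000 4.5000 6.2500 5.0000]
After op 4 tick(3): ref=8.0000 raw=[7.7000 7.2000 10.0000 7.4000]
After op 5 tick(6): ref=14.0000 raw=[13.1000 12.6000 17.5000 12.2000]
Wrap final raw readings (mod 24): 13.1000 mod 24 = 13.1000; 12.6000 mod 24 = 12.6000; 17.5000 mod 24 = 17.5000; 12.2000 mod 24 = 12.2000

Answer: 13.1000 12.6000 17.5000 12.2000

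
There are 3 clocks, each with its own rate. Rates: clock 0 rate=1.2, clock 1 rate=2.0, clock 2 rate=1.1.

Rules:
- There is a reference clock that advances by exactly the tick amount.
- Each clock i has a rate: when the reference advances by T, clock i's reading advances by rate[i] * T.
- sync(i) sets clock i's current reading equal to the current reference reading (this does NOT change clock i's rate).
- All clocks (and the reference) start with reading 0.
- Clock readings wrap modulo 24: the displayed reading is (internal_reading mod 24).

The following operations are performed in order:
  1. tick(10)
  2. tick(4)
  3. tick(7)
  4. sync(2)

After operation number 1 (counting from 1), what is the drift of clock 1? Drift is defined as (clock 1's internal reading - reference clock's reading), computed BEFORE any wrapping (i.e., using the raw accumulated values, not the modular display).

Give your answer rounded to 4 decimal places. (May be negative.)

Answer: 10.0000

Derivation:
After op 1 tick(10): ref=10.0000 raw=[12.0000 20.0000 11.0000]
Drift of clock 1 after op 1: 20.0000 - 10.0000 = 10.0000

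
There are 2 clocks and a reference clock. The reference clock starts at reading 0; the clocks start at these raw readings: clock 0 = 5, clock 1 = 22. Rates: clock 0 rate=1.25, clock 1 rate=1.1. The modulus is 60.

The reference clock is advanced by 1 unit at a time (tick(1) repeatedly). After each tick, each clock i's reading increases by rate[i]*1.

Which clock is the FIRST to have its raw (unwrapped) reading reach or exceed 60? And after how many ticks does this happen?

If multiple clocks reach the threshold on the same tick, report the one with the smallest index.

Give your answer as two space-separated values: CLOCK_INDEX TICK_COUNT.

clock 0: start=5, rate=1.25, needs 60-5 = 55; ticks = ceil(55/1.25) = ceil(44.0000) = 44; reading at tick 44 = 5 + 1.25*44 = 60.0000
clock 1: start=22, rate=1.1, needs 60-22 = 38; ticks = ceil(38/1.1) = ceil(34.5455) = 35; reading at tick 35 = 22 + 1.1*35 = 60.5000
Minimum tick count = 35; winners = [1]; smallest index = 1

Answer: 1 35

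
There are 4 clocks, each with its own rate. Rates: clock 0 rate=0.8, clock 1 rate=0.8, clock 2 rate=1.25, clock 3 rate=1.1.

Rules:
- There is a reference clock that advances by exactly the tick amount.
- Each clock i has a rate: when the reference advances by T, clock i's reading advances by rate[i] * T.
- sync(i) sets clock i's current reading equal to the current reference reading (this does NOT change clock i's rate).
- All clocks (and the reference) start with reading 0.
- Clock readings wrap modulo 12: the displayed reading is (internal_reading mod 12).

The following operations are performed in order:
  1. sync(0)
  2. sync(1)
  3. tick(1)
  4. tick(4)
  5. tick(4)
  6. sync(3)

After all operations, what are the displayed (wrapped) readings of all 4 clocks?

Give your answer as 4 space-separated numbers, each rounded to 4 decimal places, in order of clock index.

Answer: 7.2000 7.2000 11.2500 9.0000

Derivation:
After op 1 sync(0): ref=0.0000 raw=[0.0000 0.0000 0.0000 0.0000]
After op 2 sync(1): ref=0.0000 raw=[0.0000 0.0000 0.0000 0.0000]
After op 3 tick(1): ref=1.0000 raw=[0.8000 0.8000 1.2500 1.1000]
After op 4 tick(4): ref=5.0000 raw=[4.0000 4.0000 6.2500 5.5000]
After op 5 tick(4): ref=9.0000 raw=[7.2000 7.2000 11.2500 9.9000]
After op 6 sync(3): ref=9.0000 raw=[7.2000 7.2000 11.2500 9.0000]
Wrap final raw readings (mod 12): 7.2000 mod 12 = 7.2000; 7.2000 mod 12 = 7.2000; 11.2500 mod 12 = 11.2500; 9.0000 mod 12 = 9.0000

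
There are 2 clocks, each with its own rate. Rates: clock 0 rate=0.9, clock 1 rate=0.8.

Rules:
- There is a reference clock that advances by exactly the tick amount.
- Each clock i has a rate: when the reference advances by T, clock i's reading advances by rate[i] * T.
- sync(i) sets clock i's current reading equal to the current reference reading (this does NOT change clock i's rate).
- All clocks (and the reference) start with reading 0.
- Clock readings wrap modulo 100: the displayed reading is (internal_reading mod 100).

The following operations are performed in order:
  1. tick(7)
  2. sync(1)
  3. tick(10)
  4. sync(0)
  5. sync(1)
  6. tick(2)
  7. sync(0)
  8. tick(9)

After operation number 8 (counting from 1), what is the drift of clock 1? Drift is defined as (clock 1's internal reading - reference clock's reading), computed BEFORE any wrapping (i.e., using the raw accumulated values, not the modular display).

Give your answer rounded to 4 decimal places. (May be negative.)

Answer: -2.2000

Derivation:
After op 1 tick(7): ref=7.0000 raw=[6.3000 5.6000]
After op 2 sync(1): ref=7.0000 raw=[6.3000 7.0000]
After op 3 tick(10): ref=17.0000 raw=[15.3000 15.0000]
After op 4 sync(0): ref=17.0000 raw=[17.0000 15.0000]
After op 5 sync(1): ref=17.0000 raw=[17.0000 17.0000]
After op 6 tick(2): ref=19.0000 raw=[18.8000 18.6000]
After op 7 sync(0): ref=19.0000 raw=[19.0000 18.6000]
After op 8 tick(9): ref=28.0000 raw=[27.1000 25.8000]
Drift of clock 1 after op 8: 25.8000 - 28.0000 = -2.2000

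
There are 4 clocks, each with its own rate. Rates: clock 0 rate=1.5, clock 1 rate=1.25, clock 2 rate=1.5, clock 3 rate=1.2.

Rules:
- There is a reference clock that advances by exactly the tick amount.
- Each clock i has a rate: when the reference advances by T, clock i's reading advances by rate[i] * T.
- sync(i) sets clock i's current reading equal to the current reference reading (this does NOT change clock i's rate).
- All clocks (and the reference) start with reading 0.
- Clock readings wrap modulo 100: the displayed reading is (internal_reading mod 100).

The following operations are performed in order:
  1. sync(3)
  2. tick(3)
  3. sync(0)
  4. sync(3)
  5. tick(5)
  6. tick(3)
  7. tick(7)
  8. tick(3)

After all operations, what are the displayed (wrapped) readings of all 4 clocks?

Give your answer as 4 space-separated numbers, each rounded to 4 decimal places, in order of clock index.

Answer: 30.0000 26.2500 31.5000 24.6000

Derivation:
After op 1 sync(3): ref=0.0000 raw=[0.0000 0.0000 0.0000 0.0000]
After op 2 tick(3): ref=3.0000 raw=[4.5000 3.7500 4.5000 3.6000]
After op 3 sync(0): ref=3.0000 raw=[3.0000 3.7500 4.5000 3.6000]
After op 4 sync(3): ref=3.0000 raw=[3.0000 3.7500 4.5000 3.0000]
After op 5 tick(5): ref=8.0000 raw=[10.5000 10.0000 12.0000 9.0000]
After op 6 tick(3): ref=11.0000 raw=[15.0000 13.7500 16.5000 12.6000]
After op 7 tick(7): ref=18.0000 raw=[25.5000 22.5000 27.0000 21.0000]
After op 8 tick(3): ref=21.0000 raw=[30.0000 26.2500 31.5000 24.6000]
Wrap final raw readings (mod 100): 30.0000 mod 100 = 30.0000; 26.2500 mod 100 = 26.2500; 31.5000 mod 100 = 31.5000; 24.6000 mod 100 = 24.6000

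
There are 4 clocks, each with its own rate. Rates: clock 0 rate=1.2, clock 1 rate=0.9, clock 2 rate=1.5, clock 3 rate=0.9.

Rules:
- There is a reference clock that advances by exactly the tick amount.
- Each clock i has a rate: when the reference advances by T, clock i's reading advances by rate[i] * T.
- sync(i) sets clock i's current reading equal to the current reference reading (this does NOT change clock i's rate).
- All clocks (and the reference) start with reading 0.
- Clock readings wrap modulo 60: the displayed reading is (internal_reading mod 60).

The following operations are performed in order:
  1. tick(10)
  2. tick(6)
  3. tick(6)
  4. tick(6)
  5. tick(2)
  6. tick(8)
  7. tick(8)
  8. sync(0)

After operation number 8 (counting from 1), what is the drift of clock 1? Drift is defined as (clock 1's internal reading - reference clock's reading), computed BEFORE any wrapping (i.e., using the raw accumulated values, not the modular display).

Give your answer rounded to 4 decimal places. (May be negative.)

After op 1 tick(10): ref=10.0000 raw=[12.0000 9.0000 15.0000 9.0000]
After op 2 tick(6): ref=16.0000 raw=[19.2000 14.4000 24.0000 14.4000]
After op 3 tick(6): ref=22.0000 raw=[26.4000 19.8000 33.0000 19.8000]
After op 4 tick(6): ref=28.0000 raw=[33.6000 25.2000 42.0000 25.2000]
After op 5 tick(2): ref=30.0000 raw=[36.0000 27.0000 45.0000 27.0000]
After op 6 tick(8): ref=38.0000 raw=[45.6000 34.2000 57.0000 34.2000]
After op 7 tick(8): ref=46.0000 raw=[55.2000 41.4000 69.0000 41.4000]
After op 8 sync(0): ref=46.0000 raw=[46.0000 41.4000 69.0000 41.4000]
Drift of clock 1 after op 8: 41.4000 - 46.0000 = -4.6000

Answer: -4.6000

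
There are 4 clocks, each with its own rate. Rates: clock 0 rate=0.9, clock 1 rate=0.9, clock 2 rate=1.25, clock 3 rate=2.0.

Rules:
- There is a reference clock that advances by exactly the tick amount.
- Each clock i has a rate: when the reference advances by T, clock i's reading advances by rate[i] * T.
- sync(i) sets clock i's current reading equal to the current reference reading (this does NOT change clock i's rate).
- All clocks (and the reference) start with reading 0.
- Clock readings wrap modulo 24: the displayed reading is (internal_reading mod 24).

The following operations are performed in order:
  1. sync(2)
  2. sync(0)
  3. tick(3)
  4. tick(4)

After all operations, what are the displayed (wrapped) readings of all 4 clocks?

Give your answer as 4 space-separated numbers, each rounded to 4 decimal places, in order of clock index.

After op 1 sync(2): ref=0.0000 raw=[0.0000 0.0000 0.0000 0.0000]
After op 2 sync(0): ref=0.0000 raw=[0.0000 0.0000 0.0000 0.0000]
After op 3 tick(3): ref=3.0000 raw=[2.7000 2.7000 3.7500 6.0000]
After op 4 tick(4): ref=7.0000 raw=[6.3000 6.3000 8.7500 14.0000]
Wrap final raw readings (mod 24): 6.3000 mod 24 = 6.3000; 6.3000 mod 24 = 6.3000; 8.7500 mod 24 = 8.7500; 14.0000 mod 24 = 14.0000

Answer: 6.3000 6.3000 8.7500 14.0000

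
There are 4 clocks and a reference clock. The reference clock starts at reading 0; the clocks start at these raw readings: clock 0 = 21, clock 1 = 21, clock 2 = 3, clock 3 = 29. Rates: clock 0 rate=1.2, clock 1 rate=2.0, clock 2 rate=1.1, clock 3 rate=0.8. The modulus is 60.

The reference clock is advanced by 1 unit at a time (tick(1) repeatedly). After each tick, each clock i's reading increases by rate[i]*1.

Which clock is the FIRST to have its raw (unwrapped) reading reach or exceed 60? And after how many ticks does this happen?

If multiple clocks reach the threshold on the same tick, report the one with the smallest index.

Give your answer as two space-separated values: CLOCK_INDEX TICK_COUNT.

clock 0: start=21, rate=1.2, needs 60-21 = 39; ticks = ceil(39/1.2) = ceil(32.5000) = 33; reading at tick 33 = 21 + 1.2*33 = 60.6000
clock 1: start=21, rate=2.0, needs 60-21 = 39; ticks = ceil(39/2.0) = ceil(19.5000) = 20; reading at tick 20 = 21 + 2.0*20 = 61.0000
clock 2: start=3, rate=1.1, needs 60-3 = 57; ticks = ceil(57/1.1) = ceil(51.8182) = 52; reading at tick 52 = 3 + 1.1*52 = 60.2000
clock 3: start=29, rate=0.8, needs 60-29 = 31; ticks = ceil(31/0.8) = ceil(38.7500) = 39; reading at tick 39 = 29 + 0.8*39 = 60.2000
Minimum tick count = 20; winners = [1]; smallest index = 1

Answer: 1 20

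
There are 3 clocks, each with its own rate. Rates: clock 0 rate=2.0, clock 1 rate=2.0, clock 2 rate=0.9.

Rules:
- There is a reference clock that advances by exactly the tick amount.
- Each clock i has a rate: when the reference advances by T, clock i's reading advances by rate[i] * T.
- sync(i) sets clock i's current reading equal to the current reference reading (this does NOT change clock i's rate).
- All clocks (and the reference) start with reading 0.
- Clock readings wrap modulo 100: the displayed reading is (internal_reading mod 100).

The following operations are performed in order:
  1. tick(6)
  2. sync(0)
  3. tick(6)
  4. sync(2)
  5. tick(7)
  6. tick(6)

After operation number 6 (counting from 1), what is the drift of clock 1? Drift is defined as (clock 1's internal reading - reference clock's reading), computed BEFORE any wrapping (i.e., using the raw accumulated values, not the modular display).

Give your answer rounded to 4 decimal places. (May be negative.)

After op 1 tick(6): ref=6.0000 raw=[12.0000 12.0000 5.4000]
After op 2 sync(0): ref=6.0000 raw=[6.0000 12.0000 5.4000]
After op 3 tick(6): ref=12.0000 raw=[18.0000 24.0000 10.8000]
After op 4 sync(2): ref=12.0000 raw=[18.0000 24.0000 12.0000]
After op 5 tick(7): ref=19.0000 raw=[32.0000 38.0000 18.3000]
After op 6 tick(6): ref=25.0000 raw=[44.0000 50.0000 23.7000]
Drift of clock 1 after op 6: 50.0000 - 25.0000 = 25.0000

Answer: 25.0000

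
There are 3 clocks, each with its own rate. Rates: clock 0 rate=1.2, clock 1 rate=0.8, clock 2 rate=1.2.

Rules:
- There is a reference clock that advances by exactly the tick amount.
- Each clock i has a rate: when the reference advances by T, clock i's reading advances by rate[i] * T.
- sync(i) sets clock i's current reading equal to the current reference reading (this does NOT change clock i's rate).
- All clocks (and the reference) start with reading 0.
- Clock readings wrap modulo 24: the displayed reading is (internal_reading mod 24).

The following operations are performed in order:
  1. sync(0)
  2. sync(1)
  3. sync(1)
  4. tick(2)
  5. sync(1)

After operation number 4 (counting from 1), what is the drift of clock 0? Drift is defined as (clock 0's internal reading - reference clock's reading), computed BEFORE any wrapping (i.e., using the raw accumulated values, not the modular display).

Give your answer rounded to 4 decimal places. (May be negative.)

After op 1 sync(0): ref=0.0000 raw=[0.0000 0.0000 0.0000]
After op 2 sync(1): ref=0.0000 raw=[0.0000 0.0000 0.0000]
After op 3 sync(1): ref=0.0000 raw=[0.0000 0.0000 0.0000]
After op 4 tick(2): ref=2.0000 raw=[2.4000 1.6000 2.4000]
Drift of clock 0 after op 4: 2.4000 - 2.0000 = 0.4000

Answer: 0.4000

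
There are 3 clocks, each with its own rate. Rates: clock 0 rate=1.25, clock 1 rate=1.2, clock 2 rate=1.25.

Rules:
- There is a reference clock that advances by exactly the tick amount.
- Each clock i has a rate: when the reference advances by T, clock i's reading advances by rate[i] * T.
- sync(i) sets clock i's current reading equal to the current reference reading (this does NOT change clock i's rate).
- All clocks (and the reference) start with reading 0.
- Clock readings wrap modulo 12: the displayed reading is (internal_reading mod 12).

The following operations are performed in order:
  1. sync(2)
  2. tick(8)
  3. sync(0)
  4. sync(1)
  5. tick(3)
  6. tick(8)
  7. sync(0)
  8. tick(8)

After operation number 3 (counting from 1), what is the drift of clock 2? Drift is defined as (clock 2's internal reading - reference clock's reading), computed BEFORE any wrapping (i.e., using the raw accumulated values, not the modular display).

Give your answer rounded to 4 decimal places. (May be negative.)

After op 1 sync(2): ref=0.0000 raw=[0.0000 0.0000 0.0000]
After op 2 tick(8): ref=8.0000 raw=[10.0000 9.6000 10.0000]
After op 3 sync(0): ref=8.0000 raw=[8.0000 9.6000 10.0000]
Drift of clock 2 after op 3: 10.0000 - 8.0000 = 2.0000

Answer: 2.0000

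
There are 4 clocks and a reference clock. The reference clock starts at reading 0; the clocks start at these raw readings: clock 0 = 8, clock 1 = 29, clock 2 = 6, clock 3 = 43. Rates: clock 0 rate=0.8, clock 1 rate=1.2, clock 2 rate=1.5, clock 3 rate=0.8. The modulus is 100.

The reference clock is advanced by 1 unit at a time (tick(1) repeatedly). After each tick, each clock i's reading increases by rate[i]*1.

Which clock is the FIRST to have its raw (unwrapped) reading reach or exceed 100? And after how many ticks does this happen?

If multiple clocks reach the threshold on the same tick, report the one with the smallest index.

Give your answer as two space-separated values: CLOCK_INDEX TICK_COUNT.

Answer: 1 60

Derivation:
clock 0: start=8, rate=0.8, needs 100-8 = 92; ticks = ceil(92/0.8) = ceil(115.0000) = 115; reading at tick 115 = 8 + 0.8*115 = 100.0000
clock 1: start=29, rate=1.2, needs 100-29 = 71; ticks = ceil(71/1.2) = ceil(59.1667) = 60; reading at tick 60 = 29 + 1.2*60 = 101.0000
clock 2: start=6, rate=1.5, needs 100-6 = 94; ticks = ceil(94/1.5) = ceil(62.6667) = 63; reading at tick 63 = 6 + 1.5*63 = 100.5000
clock 3: start=43, rate=0.8, needs 100-43 = 57; ticks = ceil(57/0.8) = ceil(71.2500) = 72; reading at tick 72 = 43 + 0.8*72 = 100.6000
Minimum tick count = 60; winners = [1]; smallest index = 1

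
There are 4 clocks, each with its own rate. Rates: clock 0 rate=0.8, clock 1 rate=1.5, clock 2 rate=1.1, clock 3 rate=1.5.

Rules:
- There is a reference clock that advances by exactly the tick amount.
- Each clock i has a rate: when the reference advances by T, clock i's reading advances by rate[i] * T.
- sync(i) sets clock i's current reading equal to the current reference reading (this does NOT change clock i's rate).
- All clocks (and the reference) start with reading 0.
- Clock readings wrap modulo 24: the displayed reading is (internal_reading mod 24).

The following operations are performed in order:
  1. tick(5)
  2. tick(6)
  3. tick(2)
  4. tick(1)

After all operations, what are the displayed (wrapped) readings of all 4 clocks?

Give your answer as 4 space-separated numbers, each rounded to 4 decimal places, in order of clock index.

Answer: 11.2000 21.0000 15.4000 21.0000

Derivation:
After op 1 tick(5): ref=5.0000 raw=[4.0000 7.5000 5.5000 7.5000]
After op 2 tick(6): ref=11.0000 raw=[8.8000 16.5000 12.1000 16.5000]
After op 3 tick(2): ref=13.0000 raw=[10.4000 19.5000 14.3000 19.5000]
After op 4 tick(1): ref=14.0000 raw=[11.2000 21.0000 15.4000 21.0000]
Wrap final raw readings (mod 24): 11.2000 mod 24 = 11.2000; 21.0000 mod 24 = 21.0000; 15.4000 mod 24 = 15.4000; 21.0000 mod 24 = 21.0000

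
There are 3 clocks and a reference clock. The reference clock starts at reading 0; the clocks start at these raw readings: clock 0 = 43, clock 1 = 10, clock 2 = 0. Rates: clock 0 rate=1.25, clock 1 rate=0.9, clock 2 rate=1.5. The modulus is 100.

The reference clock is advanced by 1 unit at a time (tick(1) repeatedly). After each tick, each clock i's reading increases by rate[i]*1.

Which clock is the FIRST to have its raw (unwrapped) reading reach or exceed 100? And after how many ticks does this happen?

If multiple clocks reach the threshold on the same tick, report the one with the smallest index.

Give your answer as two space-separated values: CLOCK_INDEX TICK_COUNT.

clock 0: start=43, rate=1.25, needs 100-43 = 57; ticks = ceil(57/1.25) = ceil(45.6000) = 46; reading at tick 46 = 43 + 1.25*46 = 100.5000
clock 1: start=10, rate=0.9, needs 100-10 = 90; ticks = ceil(90/0.9) = ceil(100.0000) = 100; reading at tick 100 = 10 + 0.9*100 = 100.0000
clock 2: start=0, rate=1.5, needs 100-0 = 100; ticks = ceil(100/1.5) = ceil(66.6667) = 67; reading at tick 67 = 0 + 1.5*67 = 100.5000
Minimum tick count = 46; winners = [0]; smallest index = 0

Answer: 0 46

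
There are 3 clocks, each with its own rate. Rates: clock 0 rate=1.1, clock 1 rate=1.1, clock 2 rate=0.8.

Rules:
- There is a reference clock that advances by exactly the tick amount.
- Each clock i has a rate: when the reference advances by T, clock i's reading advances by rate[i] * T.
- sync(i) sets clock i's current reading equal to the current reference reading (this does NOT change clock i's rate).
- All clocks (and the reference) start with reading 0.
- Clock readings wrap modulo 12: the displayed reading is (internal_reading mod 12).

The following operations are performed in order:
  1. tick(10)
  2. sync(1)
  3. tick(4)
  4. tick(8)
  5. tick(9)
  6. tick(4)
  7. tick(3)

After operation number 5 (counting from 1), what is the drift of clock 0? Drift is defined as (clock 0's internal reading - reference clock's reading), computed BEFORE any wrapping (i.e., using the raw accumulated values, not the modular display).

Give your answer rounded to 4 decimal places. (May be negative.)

Answer: 3.1000

Derivation:
After op 1 tick(10): ref=10.0000 raw=[11.0000 11.0000 8.0000]
After op 2 sync(1): ref=10.0000 raw=[11.0000 10.0000 8.0000]
After op 3 tick(4): ref=14.0000 raw=[15.4000 14.4000 11.2000]
After op 4 tick(8): ref=22.0000 raw=[24.2000 23.2000 17.6000]
After op 5 tick(9): ref=31.0000 raw=[34.1000 33.1000 24.8000]
Drift of clock 0 after op 5: 34.1000 - 31.0000 = 3.1000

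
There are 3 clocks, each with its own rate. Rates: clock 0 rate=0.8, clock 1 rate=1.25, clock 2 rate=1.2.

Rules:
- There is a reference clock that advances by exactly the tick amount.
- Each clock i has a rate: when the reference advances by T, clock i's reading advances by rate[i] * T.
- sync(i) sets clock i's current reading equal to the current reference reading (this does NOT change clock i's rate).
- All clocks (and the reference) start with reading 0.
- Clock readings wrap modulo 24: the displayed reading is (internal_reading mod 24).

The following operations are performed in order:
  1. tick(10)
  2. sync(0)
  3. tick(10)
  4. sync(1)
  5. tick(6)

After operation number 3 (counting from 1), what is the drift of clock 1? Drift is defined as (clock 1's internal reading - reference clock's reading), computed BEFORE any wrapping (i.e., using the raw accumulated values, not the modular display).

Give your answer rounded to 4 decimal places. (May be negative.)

Answer: 5.0000

Derivation:
After op 1 tick(10): ref=10.0000 raw=[8.0000 12.5000 12.0000]
After op 2 sync(0): ref=10.0000 raw=[10.0000 12.5000 12.0000]
After op 3 tick(10): ref=20.0000 raw=[18.0000 25.0000 24.0000]
Drift of clock 1 after op 3: 25.0000 - 20.0000 = 5.0000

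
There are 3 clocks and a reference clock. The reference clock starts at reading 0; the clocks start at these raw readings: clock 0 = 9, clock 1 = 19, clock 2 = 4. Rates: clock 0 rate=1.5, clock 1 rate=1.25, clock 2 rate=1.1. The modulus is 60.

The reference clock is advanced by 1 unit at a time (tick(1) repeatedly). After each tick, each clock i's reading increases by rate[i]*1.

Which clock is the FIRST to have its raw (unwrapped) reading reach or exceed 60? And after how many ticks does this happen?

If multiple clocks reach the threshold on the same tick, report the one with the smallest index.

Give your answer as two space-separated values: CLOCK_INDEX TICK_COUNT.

clock 0: start=9, rate=1.5, needs 60-9 = 51; ticks = ceil(51/1.5) = ceil(34.0000) = 34; reading at tick 34 = 9 + 1.5*34 = 60.0000
clock 1: start=19, rate=1.25, needs 60-19 = 41; ticks = ceil(41/1.25) = ceil(32.8000) = 33; reading at tick 33 = 19 + 1.25*33 = 60.2500
clock 2: start=4, rate=1.1, needs 60-4 = 56; ticks = ceil(56/1.1) = ceil(50.9091) = 51; reading at tick 51 = 4 + 1.1*51 = 60.1000
Minimum tick count = 33; winners = [1]; smallest index = 1

Answer: 1 33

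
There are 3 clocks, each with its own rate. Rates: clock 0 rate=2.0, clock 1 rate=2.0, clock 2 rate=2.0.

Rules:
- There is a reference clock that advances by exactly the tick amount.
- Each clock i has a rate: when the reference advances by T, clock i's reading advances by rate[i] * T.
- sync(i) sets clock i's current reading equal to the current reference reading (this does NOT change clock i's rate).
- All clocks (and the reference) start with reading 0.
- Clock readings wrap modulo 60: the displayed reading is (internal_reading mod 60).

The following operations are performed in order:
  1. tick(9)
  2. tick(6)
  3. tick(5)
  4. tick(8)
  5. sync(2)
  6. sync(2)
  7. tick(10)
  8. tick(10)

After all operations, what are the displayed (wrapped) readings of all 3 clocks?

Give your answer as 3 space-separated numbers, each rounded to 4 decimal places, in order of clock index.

After op 1 tick(9): ref=9.0000 raw=[18.0000 18.0000 18.0000]
After op 2 tick(6): ref=15.0000 raw=[30.0000 30.0000 30.0000]
After op 3 tick(5): ref=20.0000 raw=[40.0000 40.0000 40.0000]
After op 4 tick(8): ref=28.0000 raw=[56.0000 56.0000 56.0000]
After op 5 sync(2): ref=28.0000 raw=[56.0000 56.0000 28.0000]
After op 6 sync(2): ref=28.0000 raw=[56.0000 56.0000 28.0000]
After op 7 tick(10): ref=38.0000 raw=[76.0000 76.0000 48.0000]
After op 8 tick(10): ref=48.0000 raw=[96.0000 96.0000 68.0000]
Wrap final raw readings (mod 60): 96.0000 mod 60 = 36.0000; 96.0000 mod 60 = 36.0000; 68.0000 mod 60 = 8.0000

Answer: 36.0000 36.0000 8.0000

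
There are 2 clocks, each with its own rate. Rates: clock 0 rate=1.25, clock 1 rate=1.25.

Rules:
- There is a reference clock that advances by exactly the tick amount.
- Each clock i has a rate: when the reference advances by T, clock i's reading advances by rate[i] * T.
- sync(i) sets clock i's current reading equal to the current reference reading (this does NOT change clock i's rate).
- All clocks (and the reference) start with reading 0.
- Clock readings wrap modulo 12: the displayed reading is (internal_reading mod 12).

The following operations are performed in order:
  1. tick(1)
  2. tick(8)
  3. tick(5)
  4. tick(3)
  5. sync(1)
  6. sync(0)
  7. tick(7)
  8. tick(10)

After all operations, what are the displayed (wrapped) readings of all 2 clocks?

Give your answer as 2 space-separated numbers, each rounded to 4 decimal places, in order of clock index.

Answer: 2.2500 2.2500

Derivation:
After op 1 tick(1): ref=1.0000 raw=[1.2500 1.2500]
After op 2 tick(8): ref=9.0000 raw=[11.2500 11.2500]
After op 3 tick(5): ref=14.0000 raw=[17.5000 17.5000]
After op 4 tick(3): ref=17.0000 raw=[21.2500 21.2500]
After op 5 sync(1): ref=17.0000 raw=[21.2500 17.0000]
After op 6 sync(0): ref=17.0000 raw=[17.0000 17.0000]
After op 7 tick(7): ref=24.0000 raw=[25.7500 25.7500]
After op 8 tick(10): ref=34.0000 raw=[38.2500 38.2500]
Wrap final raw readings (mod 12): 38.2500 mod 12 = 2.2500; 38.2500 mod 12 = 2.2500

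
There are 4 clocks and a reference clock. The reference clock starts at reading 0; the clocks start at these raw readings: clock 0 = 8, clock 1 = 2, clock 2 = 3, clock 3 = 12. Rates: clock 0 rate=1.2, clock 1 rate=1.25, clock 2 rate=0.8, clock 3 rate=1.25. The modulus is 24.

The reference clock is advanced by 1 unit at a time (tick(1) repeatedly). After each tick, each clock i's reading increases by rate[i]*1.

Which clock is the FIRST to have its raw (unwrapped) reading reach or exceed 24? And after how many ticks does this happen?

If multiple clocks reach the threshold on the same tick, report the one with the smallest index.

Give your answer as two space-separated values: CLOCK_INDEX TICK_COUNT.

Answer: 3 10

Derivation:
clock 0: start=8, rate=1.2, needs 24-8 = 16; ticks = ceil(16/1.2) = ceil(13.3333) = 14; reading at tick 14 = 8 + 1.2*14 = 24.8000
clock 1: start=2, rate=1.25, needs 24-2 = 22; ticks = ceil(22/1.25) = ceil(17.6000) = 18; reading at tick 18 = 2 + 1.25*18 = 24.5000
clock 2: start=3, rate=0.8, needs 24-3 = 21; ticks = ceil(21/0.8) = ceil(26.2500) = 27; reading at tick 27 = 3 + 0.8*27 = 24.6000
clock 3: start=12, rate=1.25, needs 24-12 = 12; ticks = ceil(12/1.25) = ceil(9.6000) = 10; reading at tick 10 = 12 + 1.25*10 = 24.5000
Minimum tick count = 10; winners = [3]; smallest index = 3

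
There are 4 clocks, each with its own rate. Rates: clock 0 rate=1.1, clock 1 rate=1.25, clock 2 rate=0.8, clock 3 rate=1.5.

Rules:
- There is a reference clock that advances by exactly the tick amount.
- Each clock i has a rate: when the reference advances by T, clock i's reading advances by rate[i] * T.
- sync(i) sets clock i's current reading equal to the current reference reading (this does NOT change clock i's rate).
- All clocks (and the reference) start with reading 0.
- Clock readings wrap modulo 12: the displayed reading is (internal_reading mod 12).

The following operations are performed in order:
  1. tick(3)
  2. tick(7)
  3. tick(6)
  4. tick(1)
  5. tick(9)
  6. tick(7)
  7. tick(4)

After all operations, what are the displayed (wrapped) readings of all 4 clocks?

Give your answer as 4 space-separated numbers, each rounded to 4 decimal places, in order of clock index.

Answer: 4.7000 10.2500 5.6000 7.5000

Derivation:
After op 1 tick(3): ref=3.0000 raw=[3.3000 3.7500 2.4000 4.5000]
After op 2 tick(7): ref=10.0000 raw=[11.0000 12.5000 8.0000 15.0000]
After op 3 tick(6): ref=16.0000 raw=[17.6000 20.0000 12.8000 24.0000]
After op 4 tick(1): ref=17.0000 raw=[18.7000 21.2500 13.6000 25.5000]
After op 5 tick(9): ref=26.0000 raw=[28.6000 32.5000 20.8000 39.0000]
After op 6 tick(7): ref=33.0000 raw=[36.3000 41.2500 26.4000 49.5000]
After op 7 tick(4): ref=37.0000 raw=[40.7000 46.2500 29.6000 55.5000]
Wrap final raw readings (mod 12): 40.7000 mod 12 = 4.7000; 46.2500 mod 12 = 10.2500; 29.6000 mod 12 = 5.6000; 55.5000 mod 12 = 7.5000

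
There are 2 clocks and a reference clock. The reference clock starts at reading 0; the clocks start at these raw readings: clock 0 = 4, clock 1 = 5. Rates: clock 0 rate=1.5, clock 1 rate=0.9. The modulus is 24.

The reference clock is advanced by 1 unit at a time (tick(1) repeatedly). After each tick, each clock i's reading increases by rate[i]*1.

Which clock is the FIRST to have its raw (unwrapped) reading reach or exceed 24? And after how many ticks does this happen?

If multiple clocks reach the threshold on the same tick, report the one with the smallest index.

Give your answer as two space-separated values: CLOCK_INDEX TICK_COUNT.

Answer: 0 14

Derivation:
clock 0: start=4, rate=1.5, needs 24-4 = 20; ticks = ceil(20/1.5) = ceil(13.3333) = 14; reading at tick 14 = 4 + 1.5*14 = 25.0000
clock 1: start=5, rate=0.9, needs 24-5 = 19; ticks = ceil(19/0.9) = ceil(21.1111) = 22; reading at tick 22 = 5 + 0.9*22 = 24.8000
Minimum tick count = 14; winners = [0]; smallest index = 0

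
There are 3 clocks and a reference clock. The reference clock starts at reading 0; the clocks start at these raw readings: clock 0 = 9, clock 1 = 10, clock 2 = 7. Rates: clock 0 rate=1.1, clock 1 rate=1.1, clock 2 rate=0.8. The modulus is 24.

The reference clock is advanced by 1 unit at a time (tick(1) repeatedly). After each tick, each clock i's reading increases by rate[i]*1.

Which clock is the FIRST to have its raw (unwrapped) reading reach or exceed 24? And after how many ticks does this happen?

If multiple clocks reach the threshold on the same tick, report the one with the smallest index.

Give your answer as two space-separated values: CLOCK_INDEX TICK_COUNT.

clock 0: start=9, rate=1.1, needs 24-9 = 15; ticks = ceil(15/1.1) = ceil(13.6364) = 14; reading at tick 14 = 9 + 1.1*14 = 24.4000
clock 1: start=10, rate=1.1, needs 24-10 = 14; ticks = ceil(14/1.1) = ceil(12.7273) = 13; reading at tick 13 = 10 + 1.1*13 = 24.3000
clock 2: start=7, rate=0.8, needs 24-7 = 17; ticks = ceil(17/0.8) = ceil(21.2500) = 22; reading at tick 22 = 7 + 0.8*22 = 24.6000
Minimum tick count = 13; winners = [1]; smallest index = 1

Answer: 1 13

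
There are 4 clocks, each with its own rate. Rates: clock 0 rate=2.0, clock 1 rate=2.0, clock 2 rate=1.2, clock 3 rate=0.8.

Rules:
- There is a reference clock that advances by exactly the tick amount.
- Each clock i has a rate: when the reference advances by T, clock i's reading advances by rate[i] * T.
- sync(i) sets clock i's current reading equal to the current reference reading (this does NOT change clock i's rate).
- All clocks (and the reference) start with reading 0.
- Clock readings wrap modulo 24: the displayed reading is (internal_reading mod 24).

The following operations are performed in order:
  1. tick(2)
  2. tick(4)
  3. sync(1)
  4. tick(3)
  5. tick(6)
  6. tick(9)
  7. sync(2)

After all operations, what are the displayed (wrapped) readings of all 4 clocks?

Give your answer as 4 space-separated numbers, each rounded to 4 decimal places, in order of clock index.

Answer: 0.0000 18.0000 0.0000 19.2000

Derivation:
After op 1 tick(2): ref=2.0000 raw=[4.0000 4.0000 2.4000 1.6000]
After op 2 tick(4): ref=6.0000 raw=[12.0000 12.0000 7.2000 4.8000]
After op 3 sync(1): ref=6.0000 raw=[12.0000 6.0000 7.2000 4.8000]
After op 4 tick(3): ref=9.0000 raw=[18.0000 12.0000 10.8000 7.2000]
After op 5 tick(6): ref=15.0000 raw=[30.0000 24.0000 18.0000 12.0000]
After op 6 tick(9): ref=24.0000 raw=[48.0000 42.0000 28.8000 19.2000]
After op 7 sync(2): ref=24.0000 raw=[48.0000 42.0000 24.0000 19.2000]
Wrap final raw readings (mod 24): 48.0000 mod 24 = 0.0000; 42.0000 mod 24 = 18.0000; 24.0000 mod 24 = 0.0000; 19.2000 mod 24 = 19.2000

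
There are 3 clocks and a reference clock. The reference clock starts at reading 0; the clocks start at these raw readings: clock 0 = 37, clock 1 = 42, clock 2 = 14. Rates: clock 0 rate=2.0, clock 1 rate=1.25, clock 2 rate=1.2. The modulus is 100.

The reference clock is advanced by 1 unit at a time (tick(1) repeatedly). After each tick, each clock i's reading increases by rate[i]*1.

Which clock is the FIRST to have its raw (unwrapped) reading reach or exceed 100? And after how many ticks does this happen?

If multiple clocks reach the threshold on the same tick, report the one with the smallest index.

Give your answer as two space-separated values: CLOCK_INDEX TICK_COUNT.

clock 0: start=37, rate=2.0, needs 100-37 = 63; ticks = ceil(63/2.0) = ceil(31.5000) = 32; reading at tick 32 = 37 + 2.0*32 = 101.0000
clock 1: start=42, rate=1.25, needs 100-42 = 58; ticks = ceil(58/1.25) = ceil(46.4000) = 47; reading at tick 47 = 42 + 1.25*47 = 100.7500
clock 2: start=14, rate=1.2, needs 100-14 = 86; ticks = ceil(86/1.2) = ceil(71.6667) = 72; reading at tick 72 = 14 + 1.2*72 = 100.4000
Minimum tick count = 32; winners = [0]; smallest index = 0

Answer: 0 32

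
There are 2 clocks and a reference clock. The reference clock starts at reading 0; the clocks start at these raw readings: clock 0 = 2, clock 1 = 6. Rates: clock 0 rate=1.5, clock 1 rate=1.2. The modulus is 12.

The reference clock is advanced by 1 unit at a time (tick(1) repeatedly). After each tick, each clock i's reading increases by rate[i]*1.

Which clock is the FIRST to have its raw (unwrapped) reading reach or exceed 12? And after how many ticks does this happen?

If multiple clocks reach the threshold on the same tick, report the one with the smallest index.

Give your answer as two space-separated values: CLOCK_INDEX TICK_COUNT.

clock 0: start=2, rate=1.5, needs 12-2 = 10; ticks = ceil(10/1.5) = ceil(6.6667) = 7; reading at tick 7 = 2 + 1.5*7 = 12.5000
clock 1: start=6, rate=1.2, needs 12-6 = 6; ticks = ceil(6/1.2) = ceil(5.0000) = 5; reading at tick 5 = 6 + 1.2*5 = 12.0000
Minimum tick count = 5; winners = [1]; smallest index = 1

Answer: 1 5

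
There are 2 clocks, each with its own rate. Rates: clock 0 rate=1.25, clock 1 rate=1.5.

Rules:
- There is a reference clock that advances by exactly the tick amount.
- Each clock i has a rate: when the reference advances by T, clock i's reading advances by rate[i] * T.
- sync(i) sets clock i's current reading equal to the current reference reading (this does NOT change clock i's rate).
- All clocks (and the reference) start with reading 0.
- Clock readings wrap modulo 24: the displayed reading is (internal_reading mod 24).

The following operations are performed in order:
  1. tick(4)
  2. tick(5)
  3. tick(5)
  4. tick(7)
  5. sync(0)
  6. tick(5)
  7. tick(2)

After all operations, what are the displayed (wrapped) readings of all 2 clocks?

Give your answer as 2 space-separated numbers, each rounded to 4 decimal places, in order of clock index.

Answer: 5.7500 18.0000

Derivation:
After op 1 tick(4): ref=4.0000 raw=[5.0000 6.0000]
After op 2 tick(5): ref=9.0000 raw=[11.2500 13.5000]
After op 3 tick(5): ref=14.0000 raw=[17.5000 21.0000]
After op 4 tick(7): ref=21.0000 raw=[26.2500 31.5000]
After op 5 sync(0): ref=21.0000 raw=[21.0000 31.5000]
After op 6 tick(5): ref=26.0000 raw=[27.2500 39.0000]
After op 7 tick(2): ref=28.0000 raw=[29.7500 42.0000]
Wrap final raw readings (mod 24): 29.7500 mod 24 = 5.7500; 42.0000 mod 24 = 18.0000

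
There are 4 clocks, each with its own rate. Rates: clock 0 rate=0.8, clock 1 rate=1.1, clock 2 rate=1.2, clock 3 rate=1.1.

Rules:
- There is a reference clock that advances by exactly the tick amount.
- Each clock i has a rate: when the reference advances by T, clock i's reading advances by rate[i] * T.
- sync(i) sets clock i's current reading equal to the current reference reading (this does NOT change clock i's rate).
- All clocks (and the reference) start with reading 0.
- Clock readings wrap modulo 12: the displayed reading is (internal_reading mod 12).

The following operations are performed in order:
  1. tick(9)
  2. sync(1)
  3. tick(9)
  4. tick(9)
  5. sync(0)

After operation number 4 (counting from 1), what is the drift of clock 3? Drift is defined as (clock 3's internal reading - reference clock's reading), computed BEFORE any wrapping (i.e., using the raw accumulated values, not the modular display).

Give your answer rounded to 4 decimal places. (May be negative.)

After op 1 tick(9): ref=9.0000 raw=[7.2000 9.9000 10.8000 9.9000]
After op 2 sync(1): ref=9.0000 raw=[7.2000 9.0000 10.8000 9.9000]
After op 3 tick(9): ref=18.0000 raw=[14.4000 18.9000 21.6000 19.8000]
After op 4 tick(9): ref=27.0000 raw=[21.6000 28.8000 32.4000 29.7000]
Drift of clock 3 after op 4: 29.7000 - 27.0000 = 2.7000

Answer: 2.7000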